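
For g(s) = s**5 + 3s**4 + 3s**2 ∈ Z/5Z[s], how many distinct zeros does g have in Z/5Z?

2

Evaluate at each of the 5 elements of Z/5Z:
g(0) = 0 → root; g(1) = 2; g(2) = 2; g(3) = 3; g(4) = 0 → root.
Roots: {0, 4}.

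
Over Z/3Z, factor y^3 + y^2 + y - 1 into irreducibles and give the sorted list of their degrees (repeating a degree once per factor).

3

Write h(y) = y^3 + y^2 + y - 1.
Roots in Z/3Z: h(0) = 2; h(1) = 2; h(2) = 1.
Complete factorization: h(y) = (y^3 + y^2 + y - 1).
Factor degrees with multiplicity: 3 = 3.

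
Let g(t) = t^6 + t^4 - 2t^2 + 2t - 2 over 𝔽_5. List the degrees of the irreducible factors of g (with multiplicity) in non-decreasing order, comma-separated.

Roots in 𝔽_5: g(0) = 3; g(1) = 0 → root; g(2) = 4; g(3) = 1; g(4) = 1.
Linear factors from roots: (t - 1).
Complete factorization: g(t) = (t - 1)·(t^2 - 2t - 1)·(t^3 - 2t^2 - t - 2).
Factor degrees with multiplicity: 1 + 2 + 3 = 6.

1, 2, 3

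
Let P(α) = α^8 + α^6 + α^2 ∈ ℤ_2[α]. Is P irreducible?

Check for roots in ℤ_2: P(0) = 0 → root; P(1) = 1.
P(0) = 0, so (α) divides P(α); P is reducible.

No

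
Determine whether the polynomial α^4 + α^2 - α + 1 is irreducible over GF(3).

Write m(α) = α^4 + α^2 - α + 1.
Check for roots in GF(3): m(0) = 1; m(1) = 2; m(2) = 1.
No roots, so no linear factors.
Monic irreducibles of degree 2 over GF(3): α^2 + 1, α^2 + α - 1, α^2 - α - 1.
None of them divide m (all give nonzero remainder).
No irreducible factor of degree ≤ 2 exists, so m is irreducible over GF(3).

Yes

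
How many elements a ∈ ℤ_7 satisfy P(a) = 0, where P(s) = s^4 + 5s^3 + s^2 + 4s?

3

Evaluate at each of the 7 elements of ℤ_7:
P(0) = 0 → root; P(1) = 4; P(2) = 5; P(3) = 6; P(4) = 6; P(5) = 0 → root; P(6) = 0 → root.
Roots: {0, 5, 6}.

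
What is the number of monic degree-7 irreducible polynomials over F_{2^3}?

299592

x^(8^7) − x is the product of all monic irreducibles of degree dividing 7; Möbius inversion gives N = (1/7) Σ μ(7/d)·8^d.
Divisors of 7: 1, 7; μ(7/d) for each: -1, 1.
Σ = − 8^1 + 8^7 = 2097144.
N = 2097144/7 = 299592.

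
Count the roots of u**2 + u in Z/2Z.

Write g(u) = u**2 + u.
Evaluate at each of the 2 elements of Z/2Z:
g(0) = 0 → root; g(1) = 0 → root.
Roots: {0, 1}.

2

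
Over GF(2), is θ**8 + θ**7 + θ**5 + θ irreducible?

No

Write m(θ) = θ**8 + θ**7 + θ**5 + θ.
Check for roots in GF(2): m(0) = 0 → root; m(1) = 0 → root.
m(0) = 0, so (θ) divides m(θ); m is reducible.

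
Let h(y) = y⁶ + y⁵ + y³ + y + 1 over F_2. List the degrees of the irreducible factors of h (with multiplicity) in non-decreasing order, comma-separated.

2, 2, 2

Roots in F_2: h(0) = 1; h(1) = 1.
Complete factorization: h(y) = (y² + y + 1)^3.
Factor degrees with multiplicity: 2 + 2 + 2 = 6.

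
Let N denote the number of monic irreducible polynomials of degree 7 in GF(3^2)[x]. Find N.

683280

By the necklace-counting formula, N_9(7) = (1/7) Σ_{d|7} μ(7/d)·9^d.
Divisors of 7: 1, 7; μ(7/d) for each: -1, 1.
Σ = − 9^1 + 9^7 = 4782960.
N = 4782960/7 = 683280.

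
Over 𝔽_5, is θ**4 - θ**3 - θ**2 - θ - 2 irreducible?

No

Write h(θ) = θ**4 - θ**3 - θ**2 - θ - 2.
Check for roots in 𝔽_5: h(0) = 3; h(1) = 1; h(2) = 0 → root; h(3) = 0 → root; h(4) = 0 → root.
h(2) = 0, so (θ − 2) divides h(θ); h is reducible.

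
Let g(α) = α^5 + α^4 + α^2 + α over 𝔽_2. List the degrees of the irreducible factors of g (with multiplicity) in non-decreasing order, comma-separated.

Roots in 𝔽_2: g(0) = 0 → root; g(1) = 0 → root.
Linear factors from roots: (α), (α + 1).
Complete factorization: g(α) = (α)·(α + 1)^2·(α^2 + α + 1).
Factor degrees with multiplicity: 1 + 1 + 1 + 2 = 5.

1, 1, 1, 2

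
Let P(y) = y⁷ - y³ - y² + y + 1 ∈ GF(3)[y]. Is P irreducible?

Check for roots in GF(3): P(0) = 1; P(1) = 1; P(2) = 2.
No roots, so no linear factors.
Monic irreducibles of degree 2 over GF(3): y² + 1, y² + y - 1, y² - y - 1.
None of them divide P (all give nonzero remainder).
Degree-3 irreducible divisors: test the 8 monic irreducibles of degree 3 over GF(3).
None of them divide P (all give nonzero remainder).
No irreducible factor of degree ≤ 3 exists, so P is irreducible over GF(3).

Yes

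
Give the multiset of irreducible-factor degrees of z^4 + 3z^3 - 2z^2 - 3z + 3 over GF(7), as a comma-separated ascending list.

Write g(z) = z^4 + 3z^3 - 2z^2 - 3z + 3.
Linear factors from roots: (z + 2).
Complete factorization: g(z) = (z + 2)·(z^3 + z^2 + 3z - 2).
Factor degrees with multiplicity: 1 + 3 = 4.

1, 3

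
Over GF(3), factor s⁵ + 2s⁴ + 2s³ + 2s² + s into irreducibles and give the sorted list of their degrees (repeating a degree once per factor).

1, 1, 1, 2

Write g(s) = s⁵ + 2s⁴ + 2s³ + 2s² + s.
Roots in GF(3): g(0) = 0 → root; g(1) = 2; g(2) = 0 → root.
Linear factors from roots: (s), (s + 1).
Complete factorization: g(s) = (s)·(s + 1)^2·(s² + 1).
Factor degrees with multiplicity: 1 + 1 + 1 + 2 = 5.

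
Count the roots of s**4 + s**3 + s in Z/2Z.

Write g(s) = s**4 + s**3 + s.
Evaluate at each of the 2 elements of Z/2Z:
g(0) = 0 → root; g(1) = 1.
Roots: {0}.

1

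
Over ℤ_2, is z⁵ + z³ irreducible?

Write f(z) = z⁵ + z³.
Check for roots in ℤ_2: f(0) = 0 → root; f(1) = 0 → root.
f(0) = 0, so (z) divides f(z); f is reducible.

No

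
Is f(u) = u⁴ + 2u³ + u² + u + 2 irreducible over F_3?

Yes

Check for roots in F_3: f(0) = 2; f(1) = 1; f(2) = 1.
No roots, so no linear factors.
Monic irreducibles of degree 2 over GF(3): u² + 1, u² + u + 2, u² + 2u + 2.
None of them divide f (all give nonzero remainder).
No irreducible factor of degree ≤ 2 exists, so f is irreducible over GF(3).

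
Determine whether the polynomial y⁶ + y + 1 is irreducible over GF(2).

Yes

Write h(y) = y⁶ + y + 1.
Check for roots in GF(2): h(0) = 1; h(1) = 1.
No roots, so no linear factors.
Monic irreducibles of degree 2 over GF(2): y² + y + 1.
None of them divide h (all give nonzero remainder).
Monic irreducibles of degree 3 over GF(2): y³ + y + 1, y³ + y² + 1.
None of them divide h (all give nonzero remainder).
No irreducible factor of degree ≤ 3 exists, so h is irreducible over GF(2).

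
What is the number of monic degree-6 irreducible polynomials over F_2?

The number of monic irreducibles of degree 6 over GF(2) is (1/6)·Σ_{d∣6} μ(6/d) 2^d.
Divisors of 6: 1, 2, 3, 6; μ(6/d) for each: 1, -1, -1, 1.
Σ = 2^1 − 2^2 − 2^3 + 2^6 = 54.
N = 54/6 = 9.

9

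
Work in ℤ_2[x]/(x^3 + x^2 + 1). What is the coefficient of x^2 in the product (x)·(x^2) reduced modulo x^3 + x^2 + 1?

Multiply in ℤ_2[x]: (x)·(x^2) = x^3.
Reduce using x^3 ≡ x^2 + 1 (mod x^3 + x^2 + 1).
Reduced: x^2 + 1.

1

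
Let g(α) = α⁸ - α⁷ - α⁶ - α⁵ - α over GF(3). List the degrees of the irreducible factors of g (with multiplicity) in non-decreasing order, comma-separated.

Roots in GF(3): g(0) = 0 → root; g(1) = 0 → root; g(2) = 0 → root.
Linear factors from roots: (α), (α - 1), (α + 1).
Complete factorization: g(α) = (α)·(α - 1)·(α + 1)^2·(α² - α - 1)^2.
Factor degrees with multiplicity: 1 + 1 + 1 + 1 + 2 + 2 = 8.

1, 1, 1, 1, 2, 2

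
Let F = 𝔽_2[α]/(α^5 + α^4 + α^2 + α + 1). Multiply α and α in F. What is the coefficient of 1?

0

Multiply in 𝔽_2[α]: (α)·(α) = α^2.
Reduced: α^2.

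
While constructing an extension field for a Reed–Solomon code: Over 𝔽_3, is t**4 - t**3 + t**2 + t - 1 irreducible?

Yes

Write g(t) = t**4 - t**3 + t**2 + t - 1.
Check for roots in 𝔽_3: g(0) = 2; g(1) = 1; g(2) = 1.
No roots, so no linear factors.
Monic irreducibles of degree 2 over GF(3): t**2 + 1, t**2 + t - 1, t**2 - t - 1.
None of them divide g (all give nonzero remainder).
No irreducible factor of degree ≤ 2 exists, so g is irreducible over GF(3).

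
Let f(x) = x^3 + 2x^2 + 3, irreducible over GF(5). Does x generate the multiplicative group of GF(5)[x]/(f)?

|GF(5^3)^×| = 5^3 − 1 = 124. Prime factorization: 124 = 2^2·31.
f is primitive ⇔ x has order 124 in GF(5)[x]/(f), i.e. x^(124/q) ≠ 1 for each prime q | 124.
x^(62) mod f = 4.
x^(4) mod f = 4x^2 + 2x + 1.
None equal 1, so x has full order 124; f is primitive.

Yes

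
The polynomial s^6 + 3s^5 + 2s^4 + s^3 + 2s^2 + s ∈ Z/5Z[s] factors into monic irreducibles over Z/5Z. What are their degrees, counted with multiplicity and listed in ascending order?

Write f(s) = s^6 + 3s^5 + 2s^4 + s^3 + 2s^2 + s.
Roots in Z/5Z: f(0) = 0 → root; f(1) = 0 → root; f(2) = 0 → root; f(3) = 3; f(4) = 0 → root.
Linear factors from roots: (s), (s + 4), (s + 3), (s + 1).
Complete factorization: f(s) = (s)·(s + 1)·(s + 3)·(s + 4)·(s^2 + 3).
Factor degrees with multiplicity: 1 + 1 + 1 + 1 + 2 = 6.

1, 1, 1, 1, 2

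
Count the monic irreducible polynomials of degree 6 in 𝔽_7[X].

Gauss's count: N_{7}(6) = (1/6) Σ_{d|6} μ(6/d)·7^d.
Divisors of 6: 1, 2, 3, 6; μ(6/d) for each: 1, -1, -1, 1.
Σ = 7^1 − 7^2 − 7^3 + 7^6 = 117264.
N = 117264/6 = 19544.

19544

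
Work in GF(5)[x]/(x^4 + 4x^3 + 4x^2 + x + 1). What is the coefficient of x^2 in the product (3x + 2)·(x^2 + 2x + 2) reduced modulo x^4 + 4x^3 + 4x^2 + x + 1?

3

Multiply in GF(5)[x]: (3x + 2)·(x^2 + 2x + 2) = 3x^3 + 3x^2 + 4.
Reduced: 3x^3 + 3x^2 + 4.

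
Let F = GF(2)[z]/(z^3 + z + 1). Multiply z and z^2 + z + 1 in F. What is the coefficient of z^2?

1

Multiply in GF(2)[z]: (z)·(z^2 + z + 1) = z^3 + z^2 + z.
Reduce using z^3 ≡ z + 1 (mod z^3 + z + 1).
Reduced: z^2 + 1.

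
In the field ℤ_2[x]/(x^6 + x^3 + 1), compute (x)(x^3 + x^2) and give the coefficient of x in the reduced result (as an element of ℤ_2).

0

Multiply in ℤ_2[x]: (x)·(x^3 + x^2) = x^4 + x^3.
Reduced: x^4 + x^3.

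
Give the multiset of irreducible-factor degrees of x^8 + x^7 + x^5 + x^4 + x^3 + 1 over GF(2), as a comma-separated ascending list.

Write h(x) = x^8 + x^7 + x^5 + x^4 + x^3 + 1.
Roots in GF(2): h(0) = 1; h(1) = 0 → root.
Linear factors from roots: (x + 1).
Complete factorization: h(x) = (x + 1)·(x^2 + x + 1)^2·(x^3 + x + 1).
Factor degrees with multiplicity: 1 + 2 + 2 + 3 = 8.

1, 2, 2, 3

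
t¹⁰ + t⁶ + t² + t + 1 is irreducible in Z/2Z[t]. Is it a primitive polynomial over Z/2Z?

No

Write f(t) = t¹⁰ + t⁶ + t² + t + 1.
|GF(2^10)^×| = 2^10 − 1 = 1023. Prime factorization: 1023 = 3·11·31.
f is primitive ⇔ t has order 1023 in GF(2)[t]/(f), i.e. t^(1023/q) ≠ 1 for each prime q | 1023.
t^(341) mod f = 1
t^(93) mod f = t⁹ + t⁸ + t⁷ + t⁴ + t³ + t².
t^(33) mod f = t⁷ + t⁶ + t⁵ + t⁴ + t² + t.
Since t^(341) = 1, the order of t divides 341 < 1023; not primitive.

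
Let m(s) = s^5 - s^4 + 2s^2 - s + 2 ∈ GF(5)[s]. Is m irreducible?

Yes

Check for roots in GF(5): m(0) = 2; m(1) = 3; m(2) = 4; m(3) = 4; m(4) = 3.
No roots, so no linear factors.
Degree-2 irreducible divisors: test the 10 monic irreducibles of degree 2 over GF(5).
None of them divide m (all give nonzero remainder).
No irreducible factor of degree ≤ 2 exists, so m is irreducible over GF(5).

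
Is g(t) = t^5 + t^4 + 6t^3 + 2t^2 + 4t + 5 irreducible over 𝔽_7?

Yes

Check for roots in 𝔽_7: g(0) = 5; g(1) = 5; g(2) = 5; g(3) = 3; g(4) = 2; g(5) = 4; g(6) = 4.
No roots, so no linear factors.
Degree-2 irreducible divisors: test the 21 monic irreducibles of degree 2 over GF(7).
None of them divide g (all give nonzero remainder).
No irreducible factor of degree ≤ 2 exists, so g is irreducible over GF(7).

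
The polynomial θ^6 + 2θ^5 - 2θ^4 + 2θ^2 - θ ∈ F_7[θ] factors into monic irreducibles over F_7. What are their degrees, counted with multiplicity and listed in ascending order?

Write h(θ) = θ^6 + 2θ^5 - 2θ^4 + 2θ^2 - θ.
Linear factors from roots: (θ), (θ + 1).
Complete factorization: h(θ) = (θ)·(θ + 1)^2·(θ^3 - 3θ - 1).
Factor degrees with multiplicity: 1 + 1 + 1 + 3 = 6.

1, 1, 1, 3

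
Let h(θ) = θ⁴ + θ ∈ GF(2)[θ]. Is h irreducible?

No

Check for roots in GF(2): h(0) = 0 → root; h(1) = 0 → root.
h(0) = 0, so (θ) divides h(θ); h is reducible.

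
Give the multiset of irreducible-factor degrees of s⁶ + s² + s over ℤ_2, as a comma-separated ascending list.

Write h(s) = s⁶ + s² + s.
Roots in ℤ_2: h(0) = 0 → root; h(1) = 1.
Linear factors from roots: (s).
Complete factorization: h(s) = (s)·(s² + s + 1)·(s³ + s² + 1).
Factor degrees with multiplicity: 1 + 2 + 3 = 6.

1, 2, 3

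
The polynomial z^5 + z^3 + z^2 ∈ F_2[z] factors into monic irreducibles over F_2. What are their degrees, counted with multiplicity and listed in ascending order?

1, 1, 3

Write h(z) = z^5 + z^3 + z^2.
Roots in F_2: h(0) = 0 → root; h(1) = 1.
Linear factors from roots: (z).
Complete factorization: h(z) = (z)^2·(z^3 + z + 1).
Factor degrees with multiplicity: 1 + 1 + 3 = 5.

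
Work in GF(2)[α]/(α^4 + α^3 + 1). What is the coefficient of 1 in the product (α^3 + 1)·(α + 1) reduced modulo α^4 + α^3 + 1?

0

Multiply in GF(2)[α]: (α^3 + 1)·(α + 1) = α^4 + α^3 + α + 1.
Reduce using α^4 ≡ α^3 + 1 (mod α^4 + α^3 + 1).
Reduced: α.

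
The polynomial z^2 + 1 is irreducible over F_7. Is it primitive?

No

Write f(z) = z^2 + 1.
|GF(7^2)^×| = 7^2 − 1 = 48. Prime factorization: 48 = 2^4·3.
f is primitive ⇔ z has order 48 in GF(7)[z]/(f), i.e. z^(48/q) ≠ 1 for each prime q | 48.
z^(24) mod f = 1
z^(16) mod f = 1
Since z^(24) = 1, the order of z divides 24 < 48; not primitive.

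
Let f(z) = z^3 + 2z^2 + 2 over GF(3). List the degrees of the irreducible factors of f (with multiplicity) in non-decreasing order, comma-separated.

Roots in GF(3): f(0) = 2; f(1) = 2; f(2) = 0 → root.
Linear factors from roots: (z + 1).
Complete factorization: f(z) = (z + 1)·(z^2 + z + 2).
Factor degrees with multiplicity: 1 + 2 = 3.

1, 2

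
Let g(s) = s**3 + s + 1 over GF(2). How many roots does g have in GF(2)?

0

Evaluate at each of the 2 elements of GF(2):
g(0) = 1; g(1) = 1.
No element is a root.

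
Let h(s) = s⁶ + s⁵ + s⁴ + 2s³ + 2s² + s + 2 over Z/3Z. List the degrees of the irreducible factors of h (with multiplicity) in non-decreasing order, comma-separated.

2, 2, 2

Roots in Z/3Z: h(0) = 2; h(1) = 1; h(2) = 2.
Complete factorization: h(s) = (s² + s + 2)·(s² + 1)^2.
Factor degrees with multiplicity: 2 + 2 + 2 = 6.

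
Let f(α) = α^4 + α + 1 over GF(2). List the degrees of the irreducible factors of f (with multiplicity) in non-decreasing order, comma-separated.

Roots in GF(2): f(0) = 1; f(1) = 1.
Complete factorization: f(α) = (α^4 + α + 1).
Factor degrees with multiplicity: 4 = 4.

4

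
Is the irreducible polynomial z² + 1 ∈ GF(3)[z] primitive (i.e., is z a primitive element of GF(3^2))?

Write f(z) = z² + 1.
|GF(3^2)^×| = 3^2 − 1 = 8. Prime factorization: 8 = 2^3.
f is primitive ⇔ z has order 8 in GF(3)[z]/(f), i.e. z^(8/q) ≠ 1 for each prime q | 8.
z^(4) mod f = 1
Since z^(4) = 1, the order of z divides 4 < 8; not primitive.

No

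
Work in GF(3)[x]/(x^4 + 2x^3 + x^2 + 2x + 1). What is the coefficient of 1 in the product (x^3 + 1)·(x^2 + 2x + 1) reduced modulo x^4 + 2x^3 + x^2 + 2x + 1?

1

Multiply in GF(3)[x]: (x^3 + 1)·(x^2 + 2x + 1) = x^5 + 2x^4 + x^3 + x^2 + 2x + 1.
Reduce using x^4 ≡ x^3 + 2x^2 + x + 2 (mod x^4 + 2x^3 + x^2 + 2x + 1).
Reduced: 2x^2 + x + 1.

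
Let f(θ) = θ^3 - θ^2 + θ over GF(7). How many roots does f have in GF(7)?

3

Evaluate at each of the 7 elements of GF(7):
f(0) = 0 → root; f(1) = 1; f(2) = 6; f(3) = 0 → root; f(4) = 3; f(5) = 0 → root; f(6) = 4.
Roots: {0, 3, 5}.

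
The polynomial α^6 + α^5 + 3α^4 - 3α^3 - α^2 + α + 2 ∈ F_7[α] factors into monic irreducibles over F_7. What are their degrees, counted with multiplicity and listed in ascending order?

6

Write h(α) = α^6 + α^5 + 3α^4 - 3α^3 - α^2 + α + 2.
Complete factorization: h(α) = (α^6 + α^5 + 3α^4 - 3α^3 - α^2 + α + 2).
Factor degrees with multiplicity: 6 = 6.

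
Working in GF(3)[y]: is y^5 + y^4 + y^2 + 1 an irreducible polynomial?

Write g(y) = y^5 + y^4 + y^2 + 1.
Check for roots in GF(3): g(0) = 1; g(1) = 1; g(2) = 2.
No roots, so no linear factors.
Monic irreducibles of degree 2 over GF(3): y^2 + 1, y^2 + y + 2, y^2 + 2y + 2.
None of them divide g (all give nonzero remainder).
No irreducible factor of degree ≤ 2 exists, so g is irreducible over GF(3).

Yes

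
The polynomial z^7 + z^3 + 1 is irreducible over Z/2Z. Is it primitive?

Yes

Write f(z) = z^7 + z^3 + 1.
|GF(2^7)^×| = 2^7 − 1 = 127. Prime factorization: 127 = 127.
f is primitive ⇔ z has order 127 in GF(2)[z]/(f), i.e. z^(127/q) ≠ 1 for each prime q | 127.
z^(1) mod f = z.
None equal 1, so z has full order 127; f is primitive.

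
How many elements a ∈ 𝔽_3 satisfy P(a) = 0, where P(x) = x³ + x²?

2

Evaluate at each of the 3 elements of 𝔽_3:
P(0) = 0 → root; P(1) = 2; P(2) = 0 → root.
Roots: {0, 2}.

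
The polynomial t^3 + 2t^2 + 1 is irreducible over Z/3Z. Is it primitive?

Write f(t) = t^3 + 2t^2 + 1.
|GF(3^3)^×| = 3^3 − 1 = 26. Prime factorization: 26 = 2·13.
f is primitive ⇔ t has order 26 in GF(3)[t]/(f), i.e. t^(26/q) ≠ 1 for each prime q | 26.
t^(13) mod f = 2.
t^(2) mod f = t^2.
None equal 1, so t has full order 26; f is primitive.

Yes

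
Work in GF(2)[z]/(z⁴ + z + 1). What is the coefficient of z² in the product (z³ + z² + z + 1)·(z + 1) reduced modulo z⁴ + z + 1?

Multiply in GF(2)[z]: (z³ + z² + z + 1)·(z + 1) = z⁴ + 1.
Reduce using z⁴ ≡ z + 1 (mod z⁴ + z + 1).
Reduced: z.

0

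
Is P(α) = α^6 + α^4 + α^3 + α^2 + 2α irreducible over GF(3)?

Check for roots in GF(3): P(0) = 0 → root; P(1) = 0 → root; P(2) = 0 → root.
P(0) = 0, so (α) divides P(α); P is reducible.

No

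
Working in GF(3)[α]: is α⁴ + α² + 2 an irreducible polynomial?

Yes

Write m(α) = α⁴ + α² + 2.
Check for roots in GF(3): m(0) = 2; m(1) = 1; m(2) = 1.
No roots, so no linear factors.
Monic irreducibles of degree 2 over GF(3): α² + 1, α² + α + 2, α² + 2α + 2.
None of them divide m (all give nonzero remainder).
No irreducible factor of degree ≤ 2 exists, so m is irreducible over GF(3).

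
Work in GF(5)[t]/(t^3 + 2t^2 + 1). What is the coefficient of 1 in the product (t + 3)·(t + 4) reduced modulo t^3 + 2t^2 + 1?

Multiply in GF(5)[t]: (t + 3)·(t + 4) = t^2 + 2t + 2.
Reduced: t^2 + 2t + 2.

2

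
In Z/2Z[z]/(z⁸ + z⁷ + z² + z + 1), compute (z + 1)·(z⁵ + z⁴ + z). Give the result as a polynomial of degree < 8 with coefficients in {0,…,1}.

z^6 + z^4 + z^2 + z

Multiply in Z/2Z[z]: (z + 1)·(z⁵ + z⁴ + z) = z⁶ + z⁴ + z² + z.
Reduced: z⁶ + z⁴ + z² + z.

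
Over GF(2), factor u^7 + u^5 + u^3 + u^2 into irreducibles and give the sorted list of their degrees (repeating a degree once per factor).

Write h(u) = u^7 + u^5 + u^3 + u^2.
Roots in GF(2): h(0) = 0 → root; h(1) = 0 → root.
Linear factors from roots: (u), (u + 1).
Complete factorization: h(u) = (u + 1)·(u)^2·(u^4 + u^3 + 1).
Factor degrees with multiplicity: 1 + 1 + 1 + 4 = 7.

1, 1, 1, 4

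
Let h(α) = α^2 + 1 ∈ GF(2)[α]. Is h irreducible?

No

Check for roots in GF(2): h(0) = 1; h(1) = 0 → root.
h(1) = 0, so (α − 1) divides h(α); h is reducible.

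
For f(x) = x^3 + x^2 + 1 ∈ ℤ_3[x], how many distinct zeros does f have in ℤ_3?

Evaluate at each of the 3 elements of ℤ_3:
f(0) = 1; f(1) = 0 → root; f(2) = 1.
Roots: {1}.

1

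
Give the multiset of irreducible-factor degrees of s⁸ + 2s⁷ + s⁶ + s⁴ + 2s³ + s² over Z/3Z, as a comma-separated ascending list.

Write f(s) = s⁸ + 2s⁷ + s⁶ + s⁴ + 2s³ + s².
Roots in Z/3Z: f(0) = 0 → root; f(1) = 2; f(2) = 0 → root.
Linear factors from roots: (s), (s + 1).
Complete factorization: f(s) = (s)^2·(s + 1)^2·(s² + s + 2)·(s² + 2s + 2).
Factor degrees with multiplicity: 1 + 1 + 1 + 1 + 2 + 2 = 8.

1, 1, 1, 1, 2, 2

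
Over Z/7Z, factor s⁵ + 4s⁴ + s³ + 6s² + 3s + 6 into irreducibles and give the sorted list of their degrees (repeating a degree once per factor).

Write f(s) = s⁵ + 4s⁴ + s³ + 6s² + 3s + 6.
Linear factors from roots: (s + 6), (s + 5), (s + 3).
Complete factorization: f(s) = (s + 3)·(s + 5)·(s + 6)·(s² + 4s + 1).
Factor degrees with multiplicity: 1 + 1 + 1 + 2 = 5.

1, 1, 1, 2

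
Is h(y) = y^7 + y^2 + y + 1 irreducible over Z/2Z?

No

Check for roots in Z/2Z: h(0) = 1; h(1) = 0 → root.
h(1) = 0, so (y − 1) divides h(y); h is reducible.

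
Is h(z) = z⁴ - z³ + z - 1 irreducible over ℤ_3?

No

Check for roots in ℤ_3: h(0) = 2; h(1) = 0 → root; h(2) = 0 → root.
h(1) = 0, so (z − 1) divides h(z); h is reducible.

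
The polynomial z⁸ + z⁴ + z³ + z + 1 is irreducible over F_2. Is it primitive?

No

Write f(z) = z⁸ + z⁴ + z³ + z + 1.
|GF(2^8)^×| = 2^8 − 1 = 255. Prime factorization: 255 = 3·5·17.
f is primitive ⇔ z has order 255 in GF(2)[z]/(f), i.e. z^(255/q) ≠ 1 for each prime q | 255.
z^(85) mod f = z⁷ + z⁵ + z⁴ + z³ + z² + 1.
z^(51) mod f = 1
z^(15) mod f = z⁵ + z³ + z² + z + 1.
Since z^(51) = 1, the order of z divides 51 < 255; not primitive.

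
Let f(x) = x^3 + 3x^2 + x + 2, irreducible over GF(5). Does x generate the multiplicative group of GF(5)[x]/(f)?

Yes

|GF(5^3)^×| = 5^3 − 1 = 124. Prime factorization: 124 = 2^2·31.
f is primitive ⇔ x has order 124 in GF(5)[x]/(f), i.e. x^(124/q) ≠ 1 for each prime q | 124.
x^(62) mod f = 4.
x^(4) mod f = 3x^2 + x + 1.
None equal 1, so x has full order 124; f is primitive.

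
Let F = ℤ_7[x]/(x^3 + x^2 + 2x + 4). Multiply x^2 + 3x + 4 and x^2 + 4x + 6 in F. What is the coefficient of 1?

Multiply in ℤ_7[x]: (x^2 + 3x + 4)·(x^2 + 4x + 6) = x^4 + x^2 + 6x + 3.
Reduce using x^3 ≡ 6x^2 + 5x + 3 (mod x^3 + x^2 + 2x + 4).
Reduced: 4x.

0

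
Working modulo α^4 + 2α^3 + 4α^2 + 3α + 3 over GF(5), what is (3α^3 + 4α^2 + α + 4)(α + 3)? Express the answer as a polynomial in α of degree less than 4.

Multiply in GF(5)[α]: (3α^3 + 4α^2 + α + 4)·(α + 3) = 3α^4 + 3α^3 + 3α^2 + 2α + 2.
Reduce using α^4 ≡ 3α^3 + α^2 + 2α + 2 (mod α^4 + 2α^3 + 4α^2 + 3α + 3).
Reduced: 2α^3 + α^2 + 3α + 3.

2α^3 + α^2 + 3α + 3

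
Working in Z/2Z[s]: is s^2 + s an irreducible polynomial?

Write f(s) = s^2 + s.
Check for roots in Z/2Z: f(0) = 0 → root; f(1) = 0 → root.
f(0) = 0, so (s) divides f(s); f is reducible.

No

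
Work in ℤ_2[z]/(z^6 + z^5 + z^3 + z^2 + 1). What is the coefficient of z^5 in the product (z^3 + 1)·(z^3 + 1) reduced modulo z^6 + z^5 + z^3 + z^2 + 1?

Multiply in ℤ_2[z]: (z^3 + 1)·(z^3 + 1) = z^6 + 1.
Reduce using z^6 ≡ z^5 + z^3 + z^2 + 1 (mod z^6 + z^5 + z^3 + z^2 + 1).
Reduced: z^5 + z^3 + z^2.

1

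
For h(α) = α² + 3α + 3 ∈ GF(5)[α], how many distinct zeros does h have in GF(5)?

Evaluate at each of the 5 elements of GF(5):
h(0) = 3; h(1) = 2; h(2) = 3; h(3) = 1; h(4) = 1.
No element is a root.

0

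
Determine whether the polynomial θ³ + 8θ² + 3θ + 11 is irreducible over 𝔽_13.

No

Write P(θ) = θ³ + 8θ² + 3θ + 11.
Check each element of 𝔽_13 for a root: P(0)=11, P(1)=10, P(2)=5, P(3)=2, P(4)=7, P(5)=0, P(6)=0, P(7)=0, P(8)=6, P(9)=11, P(10)=8, P(11)=3, P(12)=2.
P(5) = 0, so (θ − 5) divides P(θ); P is reducible.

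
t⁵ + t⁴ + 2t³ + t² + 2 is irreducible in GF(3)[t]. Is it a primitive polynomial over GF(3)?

No

Write f(t) = t⁵ + t⁴ + 2t³ + t² + 2.
|GF(3^5)^×| = 3^5 − 1 = 242. Prime factorization: 242 = 2·11^2.
f is primitive ⇔ t has order 242 in GF(3)[t]/(f), i.e. t^(242/q) ≠ 1 for each prime q | 242.
t^(121) mod f = 1
t^(22) mod f = 1
Since t^(121) = 1, the order of t divides 121 < 242; not primitive.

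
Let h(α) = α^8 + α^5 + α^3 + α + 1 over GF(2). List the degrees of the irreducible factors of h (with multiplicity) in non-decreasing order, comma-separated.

8

Roots in GF(2): h(0) = 1; h(1) = 1.
Complete factorization: h(α) = (α^8 + α^5 + α^3 + α + 1).
Factor degrees with multiplicity: 8 = 8.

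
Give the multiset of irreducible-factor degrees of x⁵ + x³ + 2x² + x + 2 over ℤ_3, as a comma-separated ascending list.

2, 3

Write f(x) = x⁵ + x³ + 2x² + x + 2.
Roots in ℤ_3: f(0) = 2; f(1) = 1; f(2) = 1.
Complete factorization: f(x) = (x² + x + 2)·(x³ + 2x² + 1).
Factor degrees with multiplicity: 2 + 3 = 5.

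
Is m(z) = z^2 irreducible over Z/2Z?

Check for roots in Z/2Z: m(0) = 0 → root; m(1) = 1.
m(0) = 0, so (z) divides m(z); m is reducible.

No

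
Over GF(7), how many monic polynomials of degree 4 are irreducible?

Gauss's count: N_{7}(4) = (1/4) Σ_{d|4} μ(4/d)·7^d.
Divisors of 4: 1, 2, 4; μ(4/d) for each: 0, -1, 1.
Σ = − 7^2 + 7^4 = 2352.
N = 2352/4 = 588.

588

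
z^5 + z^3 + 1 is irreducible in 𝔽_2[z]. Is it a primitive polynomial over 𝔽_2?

Write f(z) = z^5 + z^3 + 1.
|GF(2^5)^×| = 2^5 − 1 = 31. Prime factorization: 31 = 31.
f is primitive ⇔ z has order 31 in GF(2)[z]/(f), i.e. z^(31/q) ≠ 1 for each prime q | 31.
z^(1) mod f = z.
None equal 1, so z has full order 31; f is primitive.

Yes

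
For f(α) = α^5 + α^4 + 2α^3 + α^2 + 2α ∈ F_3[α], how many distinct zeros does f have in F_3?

2

Evaluate at each of the 3 elements of F_3:
f(0) = 0 → root; f(1) = 1; f(2) = 0 → root.
Roots: {0, 2}.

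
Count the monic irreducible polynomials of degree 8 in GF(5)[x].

Gauss's count: N_{5}(8) = (1/8) Σ_{d|8} μ(8/d)·5^d.
Divisors of 8: 1, 2, 4, 8; μ(8/d) for each: 0, 0, -1, 1.
Σ = − 5^4 + 5^8 = 390000.
N = 390000/8 = 48750.

48750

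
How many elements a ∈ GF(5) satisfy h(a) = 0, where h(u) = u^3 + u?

3

Evaluate at each of the 5 elements of GF(5):
h(0) = 0 → root; h(1) = 2; h(2) = 0 → root; h(3) = 0 → root; h(4) = 3.
Roots: {0, 2, 3}.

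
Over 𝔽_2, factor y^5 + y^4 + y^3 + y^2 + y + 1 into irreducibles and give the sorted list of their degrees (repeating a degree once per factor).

Write f(y) = y^5 + y^4 + y^3 + y^2 + y + 1.
Roots in 𝔽_2: f(0) = 1; f(1) = 0 → root.
Linear factors from roots: (y + 1).
Complete factorization: f(y) = (y + 1)·(y^2 + y + 1)^2.
Factor degrees with multiplicity: 1 + 2 + 2 = 5.

1, 2, 2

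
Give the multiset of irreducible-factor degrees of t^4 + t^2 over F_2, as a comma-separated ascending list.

1, 1, 1, 1

Write g(t) = t^4 + t^2.
Roots in F_2: g(0) = 0 → root; g(1) = 0 → root.
Linear factors from roots: (t), (t + 1).
Complete factorization: g(t) = (t)^2·(t + 1)^2.
Factor degrees with multiplicity: 1 + 1 + 1 + 1 = 4.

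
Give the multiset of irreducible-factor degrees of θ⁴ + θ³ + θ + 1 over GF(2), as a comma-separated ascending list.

Write h(θ) = θ⁴ + θ³ + θ + 1.
Roots in GF(2): h(0) = 1; h(1) = 0 → root.
Linear factors from roots: (θ + 1).
Complete factorization: h(θ) = (θ + 1)^2·(θ² + θ + 1).
Factor degrees with multiplicity: 1 + 1 + 2 = 4.

1, 1, 2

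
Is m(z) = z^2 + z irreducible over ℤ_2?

No

Check for roots in ℤ_2: m(0) = 0 → root; m(1) = 0 → root.
m(0) = 0, so (z) divides m(z); m is reducible.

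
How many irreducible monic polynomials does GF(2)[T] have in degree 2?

Gauss's count: N_{2}(2) = (1/2) Σ_{d|2} μ(2/d)·2^d.
Divisors of 2: 1, 2; μ(2/d) for each: -1, 1.
Σ = − 2^1 + 2^2 = 2.
N = 2/2 = 1.

1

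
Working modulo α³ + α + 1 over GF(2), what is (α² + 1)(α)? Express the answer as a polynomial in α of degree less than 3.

1

Multiply in GF(2)[α]: (α² + 1)·(α) = α³ + α.
Reduce using α³ ≡ α + 1 (mod α³ + α + 1).
Reduced: 1.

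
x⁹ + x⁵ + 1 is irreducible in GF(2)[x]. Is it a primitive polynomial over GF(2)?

Yes

Write f(x) = x⁹ + x⁵ + 1.
|GF(2^9)^×| = 2^9 − 1 = 511. Prime factorization: 511 = 7·73.
f is primitive ⇔ x has order 511 in GF(2)[x]/(f), i.e. x^(511/q) ≠ 1 for each prime q | 511.
x^(73) mod f = x⁸ + x⁷ + x⁴ + x + 1.
x^(7) mod f = x⁷.
None equal 1, so x has full order 511; f is primitive.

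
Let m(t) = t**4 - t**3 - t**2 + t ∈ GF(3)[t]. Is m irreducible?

No

Check for roots in GF(3): m(0) = 0 → root; m(1) = 0 → root; m(2) = 0 → root.
m(0) = 0, so (t) divides m(t); m is reducible.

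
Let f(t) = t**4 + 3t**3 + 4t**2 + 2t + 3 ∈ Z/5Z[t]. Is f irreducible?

Check for roots in Z/5Z: f(0) = 3; f(1) = 3; f(2) = 3; f(3) = 2; f(4) = 3.
No roots, so no linear factors.
Degree-2 irreducible divisors: test the 10 monic irreducibles of degree 2 over GF(5).
None of them divide f (all give nonzero remainder).
No irreducible factor of degree ≤ 2 exists, so f is irreducible over GF(5).

Yes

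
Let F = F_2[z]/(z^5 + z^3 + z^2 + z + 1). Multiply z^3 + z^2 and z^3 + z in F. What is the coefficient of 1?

Multiply in F_2[z]: (z^3 + z^2)·(z^3 + z) = z^6 + z^5 + z^4 + z^3.
Reduce using z^5 ≡ z^3 + z^2 + z + 1 (mod z^5 + z^3 + z^2 + z + 1).
Reduced: z^3 + 1.

1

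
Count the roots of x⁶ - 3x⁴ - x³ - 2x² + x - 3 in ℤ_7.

3

Write f(x) = x⁶ - 3x⁴ - x³ - 2x² + x - 3.
Evaluate at each of the 7 elements of ℤ_7:
f(0) = 4; f(1) = 0 → root; f(2) = 6; f(3) = 0 → root; f(4) = 6; f(5) = 4; f(6) = 0 → root.
Roots: {1, 3, 6}.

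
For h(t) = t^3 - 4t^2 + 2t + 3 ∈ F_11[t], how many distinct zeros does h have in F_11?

3

Evaluate at each of the 11 elements of F_11:
h(0) = 3; h(1) = 2; h(2) = 10; h(3) = 0 → root; h(4) = 0 → root; h(5) = 5; h(6) = 10; h(7) = 10; h(8) = 0 → root; h(9) = 8; h(10) = 7.
Roots: {3, 4, 8}.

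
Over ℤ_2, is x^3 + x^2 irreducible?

No

Write h(x) = x^3 + x^2.
Check for roots in ℤ_2: h(0) = 0 → root; h(1) = 0 → root.
h(0) = 0, so (x) divides h(x); h is reducible.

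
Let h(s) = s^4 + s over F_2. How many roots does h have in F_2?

2

Evaluate at each of the 2 elements of F_2:
h(0) = 0 → root; h(1) = 0 → root.
Roots: {0, 1}.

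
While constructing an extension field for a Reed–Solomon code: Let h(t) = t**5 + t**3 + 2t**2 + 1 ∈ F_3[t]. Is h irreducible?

Check for roots in F_3: h(0) = 1; h(1) = 2; h(2) = 1.
No roots, so no linear factors.
Monic irreducibles of degree 2 over GF(3): t**2 + 1, t**2 + t + 2, t**2 + 2t + 2.
None of them divide h (all give nonzero remainder).
No irreducible factor of degree ≤ 2 exists, so h is irreducible over GF(3).

Yes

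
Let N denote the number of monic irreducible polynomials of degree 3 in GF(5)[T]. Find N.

x^(5^3) − x is the product of all monic irreducibles of degree dividing 3; Möbius inversion gives N = (1/3) Σ μ(3/d)·5^d.
Divisors of 3: 1, 3; μ(3/d) for each: -1, 1.
Σ = − 5^1 + 5^3 = 120.
N = 120/3 = 40.

40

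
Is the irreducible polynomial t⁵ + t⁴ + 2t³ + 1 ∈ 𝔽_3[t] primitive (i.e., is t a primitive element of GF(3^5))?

Yes

Write f(t) = t⁵ + t⁴ + 2t³ + 1.
|GF(3^5)^×| = 3^5 − 1 = 242. Prime factorization: 242 = 2·11^2.
f is primitive ⇔ t has order 242 in GF(3)[t]/(f), i.e. t^(242/q) ≠ 1 for each prime q | 242.
t^(121) mod f = 2.
t^(22) mod f = t⁴ + t² + 2t + 2.
None equal 1, so t has full order 242; f is primitive.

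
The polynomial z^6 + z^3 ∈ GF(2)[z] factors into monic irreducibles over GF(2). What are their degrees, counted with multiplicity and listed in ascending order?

1, 1, 1, 1, 2

Write g(z) = z^6 + z^3.
Roots in GF(2): g(0) = 0 → root; g(1) = 0 → root.
Linear factors from roots: (z), (z + 1).
Complete factorization: g(z) = (z + 1)·(z)^3·(z^2 + z + 1).
Factor degrees with multiplicity: 1 + 1 + 1 + 1 + 2 = 6.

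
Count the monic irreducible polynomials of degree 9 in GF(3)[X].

Gauss's count: N_{3}(9) = (1/9) Σ_{d|9} μ(9/d)·3^d.
Divisors of 9: 1, 3, 9; μ(9/d) for each: 0, -1, 1.
Σ = − 3^3 + 3^9 = 19656.
N = 19656/9 = 2184.

2184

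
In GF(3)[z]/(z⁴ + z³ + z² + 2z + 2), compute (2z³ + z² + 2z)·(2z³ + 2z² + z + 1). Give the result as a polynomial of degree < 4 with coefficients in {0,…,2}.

Multiply in GF(3)[z]: (2z³ + z² + 2z)·(2z³ + 2z² + z + 1) = z⁶ + 2z⁴ + z³ + 2z.
Reduce using z⁴ ≡ 2z³ + 2z² + z + 1 (mod z⁴ + z³ + z² + 2z + 2).
Reduced: z³ + z² + 2.

z^3 + z^2 + 2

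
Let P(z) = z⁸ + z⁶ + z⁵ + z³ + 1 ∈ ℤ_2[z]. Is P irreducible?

Check for roots in ℤ_2: P(0) = 1; P(1) = 1.
No roots, so no linear factors.
Monic irreducibles of degree 2 over GF(2): z² + z + 1.
None of them divide P (all give nonzero remainder).
Monic irreducibles of degree 3 over GF(2): z³ + z + 1, z³ + z² + 1.
None of them divide P (all give nonzero remainder).
Monic irreducibles of degree 4 over GF(2): z⁴ + z + 1, z⁴ + z³ + 1, z⁴ + z³ + z² + z + 1.
None of them divide P (all give nonzero remainder).
No irreducible factor of degree ≤ 4 exists, so P is irreducible over GF(2).

Yes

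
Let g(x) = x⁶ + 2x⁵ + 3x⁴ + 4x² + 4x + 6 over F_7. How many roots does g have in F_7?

Evaluate at each of the 7 elements of F_7:
g(0) = 6; g(1) = 6; g(2) = 3; g(3) = 0 → root; g(4) = 5; g(5) = 6; g(6) = 1.
Roots: {3}.

1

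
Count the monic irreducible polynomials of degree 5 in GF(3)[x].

x^(3^5) − x is the product of all monic irreducibles of degree dividing 5; Möbius inversion gives N = (1/5) Σ μ(5/d)·3^d.
Divisors of 5: 1, 5; μ(5/d) for each: -1, 1.
Σ = − 3^1 + 3^5 = 240.
N = 240/5 = 48.

48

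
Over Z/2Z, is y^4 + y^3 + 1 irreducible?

Yes

Write f(y) = y^4 + y^3 + 1.
Check for roots in Z/2Z: f(0) = 1; f(1) = 1.
No roots, so no linear factors.
Monic irreducibles of degree 2 over GF(2): y^2 + y + 1.
None of them divide f (all give nonzero remainder).
No irreducible factor of degree ≤ 2 exists, so f is irreducible over GF(2).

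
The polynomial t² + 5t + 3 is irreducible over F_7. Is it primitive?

Yes

Write f(t) = t² + 5t + 3.
|GF(7^2)^×| = 7^2 − 1 = 48. Prime factorization: 48 = 2^4·3.
f is primitive ⇔ t has order 48 in GF(7)[t]/(f), i.e. t^(48/q) ≠ 1 for each prime q | 48.
t^(24) mod f = 6.
t^(16) mod f = 2.
None equal 1, so t has full order 48; f is primitive.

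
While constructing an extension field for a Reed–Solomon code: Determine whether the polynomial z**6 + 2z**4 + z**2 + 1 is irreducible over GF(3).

Write h(z) = z**6 + 2z**4 + z**2 + 1.
Check for roots in GF(3): h(0) = 1; h(1) = 2; h(2) = 2.
No roots, so no linear factors.
Monic irreducibles of degree 2 over GF(3): z**2 + 1, z**2 + z + 2, z**2 + 2z + 2.
None of them divide h (all give nonzero remainder).
Degree-3 irreducible divisors: test the 8 monic irreducibles of degree 3 over GF(3).
None of them divide h (all give nonzero remainder).
No irreducible factor of degree ≤ 3 exists, so h is irreducible over GF(3).

Yes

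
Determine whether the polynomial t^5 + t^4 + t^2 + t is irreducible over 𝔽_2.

No

Write f(t) = t^5 + t^4 + t^2 + t.
Check for roots in 𝔽_2: f(0) = 0 → root; f(1) = 0 → root.
f(0) = 0, so (t) divides f(t); f is reducible.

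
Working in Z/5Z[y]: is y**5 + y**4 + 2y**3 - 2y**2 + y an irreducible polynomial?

No

Write h(y) = y**5 + y**4 + 2y**3 - 2y**2 + y.
Check for roots in Z/5Z: h(0) = 0 → root; h(1) = 3; h(2) = 3; h(3) = 3; h(4) = 0 → root.
h(0) = 0, so (y) divides h(y); h is reducible.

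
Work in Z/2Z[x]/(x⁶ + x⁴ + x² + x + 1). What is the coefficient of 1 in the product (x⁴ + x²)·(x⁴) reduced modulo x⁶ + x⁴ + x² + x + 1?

Multiply in Z/2Z[x]: (x⁴ + x²)·(x⁴) = x⁸ + x⁶.
Reduce using x⁶ ≡ x⁴ + x² + x + 1 (mod x⁶ + x⁴ + x² + x + 1).
Reduced: x⁴ + x³ + x².

0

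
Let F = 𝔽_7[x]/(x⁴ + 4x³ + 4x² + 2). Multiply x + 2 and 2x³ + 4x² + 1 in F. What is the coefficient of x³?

Multiply in 𝔽_7[x]: (x + 2)·(2x³ + 4x² + 1) = 2x⁴ + x³ + x² + x + 2.
Reduce using x⁴ ≡ 3x³ + 3x² + 5 (mod x⁴ + 4x³ + 4x² + 2).
Reduced: x + 5.

0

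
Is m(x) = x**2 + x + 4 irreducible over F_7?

Check for roots in F_7: m(0) = 4; m(1) = 6; m(2) = 3; m(3) = 2; m(4) = 3; m(5) = 6; m(6) = 4.
No roots. A degree-2 polynomial over a field with no linear factor is irreducible.

Yes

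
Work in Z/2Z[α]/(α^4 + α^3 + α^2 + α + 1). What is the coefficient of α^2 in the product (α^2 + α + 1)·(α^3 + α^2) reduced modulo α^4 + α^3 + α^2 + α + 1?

Multiply in Z/2Z[α]: (α^2 + α + 1)·(α^3 + α^2) = α^5 + α^2.
Reduce using α^4 ≡ α^3 + α^2 + α + 1 (mod α^4 + α^3 + α^2 + α + 1).
Reduced: α^2 + 1.

1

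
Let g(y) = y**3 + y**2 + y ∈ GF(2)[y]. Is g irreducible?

Check for roots in GF(2): g(0) = 0 → root; g(1) = 1.
g(0) = 0, so (y) divides g(y); g is reducible.

No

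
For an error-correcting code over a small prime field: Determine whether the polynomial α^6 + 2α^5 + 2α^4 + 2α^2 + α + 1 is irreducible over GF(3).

Write P(α) = α^6 + 2α^5 + 2α^4 + 2α^2 + α + 1.
Check for roots in GF(3): P(0) = 1; P(1) = 0 → root; P(2) = 0 → root.
P(1) = 0, so (α − 1) divides P(α); P is reducible.

No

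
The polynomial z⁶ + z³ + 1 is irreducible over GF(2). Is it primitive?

Write f(z) = z⁶ + z³ + 1.
|GF(2^6)^×| = 2^6 − 1 = 63. Prime factorization: 63 = 3^2·7.
f is primitive ⇔ z has order 63 in GF(2)[z]/(f), i.e. z^(63/q) ≠ 1 for each prime q | 63.
z^(21) mod f = z³.
z^(9) mod f = 1
Since z^(9) = 1, the order of z divides 9 < 63; not primitive.

No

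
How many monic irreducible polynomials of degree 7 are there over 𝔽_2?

By the necklace-counting formula, N_2(7) = (1/7) Σ_{d|7} μ(7/d)·2^d.
Divisors of 7: 1, 7; μ(7/d) for each: -1, 1.
Σ = − 2^1 + 2^7 = 126.
N = 126/7 = 18.

18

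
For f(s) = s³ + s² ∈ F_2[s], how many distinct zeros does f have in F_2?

Evaluate at each of the 2 elements of F_2:
f(0) = 0 → root; f(1) = 0 → root.
Roots: {0, 1}.

2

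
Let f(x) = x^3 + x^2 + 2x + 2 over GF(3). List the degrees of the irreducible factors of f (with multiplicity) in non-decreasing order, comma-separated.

1, 1, 1

Roots in GF(3): f(0) = 2; f(1) = 0 → root; f(2) = 0 → root.
Linear factors from roots: (x + 2), (x + 1).
Complete factorization: f(x) = (x + 2)·(x + 1)^2.
Factor degrees with multiplicity: 1 + 1 + 1 = 3.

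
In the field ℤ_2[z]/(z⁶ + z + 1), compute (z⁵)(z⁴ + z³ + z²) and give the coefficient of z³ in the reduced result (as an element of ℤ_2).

0

Multiply in ℤ_2[z]: (z⁵)·(z⁴ + z³ + z²) = z⁹ + z⁸ + z⁷.
Reduce using z⁶ ≡ z + 1 (mod z⁶ + z + 1).
Reduced: z⁴ + z.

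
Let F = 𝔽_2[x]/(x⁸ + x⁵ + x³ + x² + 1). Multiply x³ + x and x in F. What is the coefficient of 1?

0

Multiply in 𝔽_2[x]: (x³ + x)·(x) = x⁴ + x².
Reduced: x⁴ + x².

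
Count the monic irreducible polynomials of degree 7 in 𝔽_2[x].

18

The number of monic irreducibles of degree 7 over GF(2) is (1/7)·Σ_{d∣7} μ(7/d) 2^d.
Divisors of 7: 1, 7; μ(7/d) for each: -1, 1.
Σ = − 2^1 + 2^7 = 126.
N = 126/7 = 18.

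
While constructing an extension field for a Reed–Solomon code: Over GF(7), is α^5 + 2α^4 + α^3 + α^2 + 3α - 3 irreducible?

Yes

Write h(α) = α^5 + 2α^4 + α^3 + α^2 + 3α - 3.
Check for roots in GF(7): h(0) = 4; h(1) = 5; h(2) = 2; h(3) = 6; h(4) = 1; h(5) = 1; h(6) = 2.
No roots, so no linear factors.
Degree-2 irreducible divisors: test the 21 monic irreducibles of degree 2 over GF(7).
None of them divide h (all give nonzero remainder).
No irreducible factor of degree ≤ 2 exists, so h is irreducible over GF(7).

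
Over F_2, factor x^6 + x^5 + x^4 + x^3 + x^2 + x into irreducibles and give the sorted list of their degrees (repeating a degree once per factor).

1, 1, 2, 2

Write f(x) = x^6 + x^5 + x^4 + x^3 + x^2 + x.
Roots in F_2: f(0) = 0 → root; f(1) = 0 → root.
Linear factors from roots: (x), (x + 1).
Complete factorization: f(x) = (x)·(x + 1)·(x^2 + x + 1)^2.
Factor degrees with multiplicity: 1 + 1 + 2 + 2 = 6.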